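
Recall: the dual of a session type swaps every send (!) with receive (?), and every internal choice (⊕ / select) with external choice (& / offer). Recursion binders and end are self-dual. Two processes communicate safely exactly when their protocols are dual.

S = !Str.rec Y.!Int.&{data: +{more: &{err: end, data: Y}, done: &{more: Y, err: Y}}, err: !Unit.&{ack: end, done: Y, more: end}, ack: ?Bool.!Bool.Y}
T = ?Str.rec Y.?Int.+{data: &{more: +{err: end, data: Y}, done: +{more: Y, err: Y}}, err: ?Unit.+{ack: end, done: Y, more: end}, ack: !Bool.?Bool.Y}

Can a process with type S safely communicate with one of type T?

YES

!Str | ?Str  match
  rec Y | rec Y  match (μ self-dual)
    !Int | ?Int  match
      &{data,err,ack} | +{data,err,ack}  match labels match
        case data:
          +{more,done} | &{more,done}  match labels match
            case more:
              &{err,data} | +{err,data}  match labels match
                case err:
                  end | end  match
                case data:
                  Y | Y  match
            case done:
              &{more,err} | +{more,err}  match labels match
                case more:
                  Y | Y  match
                case err:
                  Y | Y  match
        case err:
          !Unit | ?Unit  match
            &{ack,done,more} | +{ack,done,more}  match labels match
              case ack:
                end | end  match
              case done:
                Y | Y  match
              case more:
                end | end  match
        case ack:
          ?Bool | !Bool  match
            !Bool | ?Bool  match
              Y | Y  match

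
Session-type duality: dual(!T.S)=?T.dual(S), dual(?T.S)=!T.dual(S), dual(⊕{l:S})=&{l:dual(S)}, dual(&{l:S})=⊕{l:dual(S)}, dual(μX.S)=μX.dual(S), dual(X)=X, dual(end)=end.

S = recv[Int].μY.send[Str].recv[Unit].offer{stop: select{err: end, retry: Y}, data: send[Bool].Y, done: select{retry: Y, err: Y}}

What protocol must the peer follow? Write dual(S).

send[Int].μY.recv[Str].send[Unit].select{stop: offer{err: end, retry: Y}, data: recv[Bool].Y, done: offer{retry: Y, err: Y}}

recv[Int] = send[Int]
  μY = μY  (binder kept)
    send[Str] = recv[Str]
      recv[Unit] = send[Unit]
        offer{stop,data,done} = select{stop,data,done}  (&→⊕)
          [stop]
            select{err,retry} = offer{err,retry}  (internal→external)
              [err]
                end self-dual
              [retry]
                Y self-dual
          [data]
            send[Bool] = recv[Bool]
              Y self-dual
          [done]
            select{retry,err} = offer{retry,err}  (internal→external)
              [retry]
                Y self-dual
              [err]
                Y self-dual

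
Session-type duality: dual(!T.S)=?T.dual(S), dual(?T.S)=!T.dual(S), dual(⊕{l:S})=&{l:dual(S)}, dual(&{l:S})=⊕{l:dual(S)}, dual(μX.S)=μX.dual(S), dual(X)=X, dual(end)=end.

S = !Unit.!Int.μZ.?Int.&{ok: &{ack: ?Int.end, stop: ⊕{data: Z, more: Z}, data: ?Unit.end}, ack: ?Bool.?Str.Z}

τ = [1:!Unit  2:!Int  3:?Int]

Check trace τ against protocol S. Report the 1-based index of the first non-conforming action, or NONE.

NONE

[1] !Unit  match  state: !Int.μZ.…
[2] !Int  match  state: μZ.…
[3] ?Int  match  state: &{ok: &{ack: ?Int.end, stop: ⊕{data: μZ.…, more: μZ.…}, data: ?Unit.end}, ack: ?Bool.?Str.μZ.…}
trace exhausted — no violation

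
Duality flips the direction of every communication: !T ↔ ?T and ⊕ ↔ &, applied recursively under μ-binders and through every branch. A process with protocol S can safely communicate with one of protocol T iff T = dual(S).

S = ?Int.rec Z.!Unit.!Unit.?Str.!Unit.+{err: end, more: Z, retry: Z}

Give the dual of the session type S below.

?Int → !Int
  rec Z → rec Z  (rec unchanged)
    !Unit → ?Unit
      !Unit → ?Unit
        ?Str → !Str
          !Unit → ?Unit
            +{err,more,retry} → &{err,more,retry}  (select→offer)
              [err]
                end ↦ end
              [more]
                Z ↦ Z
              [retry]
                Z ↦ Z

!Int.rec Z.?Unit.?Unit.!Str.?Unit.&{err: end, more: Z, retry: Z}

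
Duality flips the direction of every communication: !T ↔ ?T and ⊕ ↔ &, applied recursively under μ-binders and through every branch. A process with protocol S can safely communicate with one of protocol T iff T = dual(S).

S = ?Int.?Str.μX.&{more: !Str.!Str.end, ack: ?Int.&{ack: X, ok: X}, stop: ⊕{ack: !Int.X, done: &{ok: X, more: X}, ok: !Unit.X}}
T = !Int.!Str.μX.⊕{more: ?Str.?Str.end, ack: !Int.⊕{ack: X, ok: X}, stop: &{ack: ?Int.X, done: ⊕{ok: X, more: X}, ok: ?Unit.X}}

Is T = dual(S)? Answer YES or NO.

?Int | !Int  match
  ?Str | !Str  match
    μX | μX  match (μ self-dual)
      &{more,ack,stop} | ⊕{more,ack,stop}  match labels match
        [more]
          !Str | ?Str  match
            !Str | ?Str  match
              end | end  match
        [ack]
          ?Int | !Int  match
            &{ack,ok} | ⊕{ack,ok}  match labels match
              [ack]
                X | X  match
              [ok]
                X | X  match
        [stop]
          ⊕{ack,done,ok} | &{ack,done,ok}  match labels match
            [ack]
              !Int | ?Int  match
                X | X  match
            [done]
              &{ok,more} | ⊕{ok,more}  match labels match
                [ok]
                  X | X  match
                [more]
                  X | X  match
            [ok]
              !Unit | ?Unit  match
                X | X  match

YES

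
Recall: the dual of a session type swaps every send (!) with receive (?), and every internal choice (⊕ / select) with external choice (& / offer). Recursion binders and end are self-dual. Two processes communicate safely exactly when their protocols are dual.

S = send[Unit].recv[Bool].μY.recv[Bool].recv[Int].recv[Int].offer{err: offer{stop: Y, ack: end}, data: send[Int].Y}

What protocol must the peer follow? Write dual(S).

recv[Unit].send[Bool].μY.send[Bool].send[Int].send[Int].select{err: select{stop: Y, ack: end}, data: recv[Int].Y}

send[Unit] ↦ recv[Unit]
  recv[Bool] ↦ send[Bool]
    μY ↦ μY  (binder kept)
      recv[Bool] ↦ send[Bool]
        recv[Int] ↦ send[Int]
          recv[Int] ↦ send[Int]
            offer{err,data} ↦ select{err,data}  (offer→select)
              case err:
                offer{stop,ack} ↦ select{stop,ack}  (offer→select)
                  case stop:
                    dual(Y) = Y
                  case ack:
                    dual(end) = end
              case data:
                send[Int] ↦ recv[Int]
                  dual(Y) = Y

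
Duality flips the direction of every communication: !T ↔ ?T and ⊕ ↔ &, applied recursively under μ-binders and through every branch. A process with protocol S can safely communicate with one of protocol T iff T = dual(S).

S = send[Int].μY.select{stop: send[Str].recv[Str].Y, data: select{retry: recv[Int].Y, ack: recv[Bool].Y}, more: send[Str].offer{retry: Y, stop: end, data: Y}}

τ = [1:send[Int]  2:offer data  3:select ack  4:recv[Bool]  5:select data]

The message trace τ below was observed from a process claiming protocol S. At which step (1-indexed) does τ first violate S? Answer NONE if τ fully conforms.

step 1: send[Int]  ✓  state: μY.…
step 2: got offer data, protocol expects select stop or select data or select more  ✗

2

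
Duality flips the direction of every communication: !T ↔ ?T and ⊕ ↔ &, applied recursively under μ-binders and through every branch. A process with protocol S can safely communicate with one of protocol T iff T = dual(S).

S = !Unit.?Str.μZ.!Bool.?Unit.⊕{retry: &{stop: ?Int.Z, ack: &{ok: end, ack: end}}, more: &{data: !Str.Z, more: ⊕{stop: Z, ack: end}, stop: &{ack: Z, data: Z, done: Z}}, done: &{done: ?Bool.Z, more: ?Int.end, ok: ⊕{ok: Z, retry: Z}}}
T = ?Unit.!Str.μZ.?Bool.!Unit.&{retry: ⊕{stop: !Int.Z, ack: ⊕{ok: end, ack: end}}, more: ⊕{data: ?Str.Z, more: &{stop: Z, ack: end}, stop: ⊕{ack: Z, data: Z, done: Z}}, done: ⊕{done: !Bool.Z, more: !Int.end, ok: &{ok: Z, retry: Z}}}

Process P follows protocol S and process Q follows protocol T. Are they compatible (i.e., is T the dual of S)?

!Unit vs ?Unit  ✓
  ?Str vs !Str  ✓
    μZ vs μZ  ✓ (μ self-dual)
      !Bool vs ?Bool  ✓
        ?Unit vs !Unit  ✓
          ⊕{retry,more,done} vs &{retry,more,done}  ✓ labels match
            • retry:
              &{stop,ack} vs ⊕{stop,ack}  ✓ labels match
                • stop:
                  ?Int vs !Int  ✓
                    Z vs Z  ✓
                • ack:
                  &{ok,ack} vs ⊕{ok,ack}  ✓ labels match
                    • ok:
                      end vs end  ✓
                    • ack:
                      end vs end  ✓
            • more:
              &{data,more,stop} vs ⊕{data,more,stop}  ✓ labels match
                • data:
                  !Str vs ?Str  ✓
                    Z vs Z  ✓
                • more:
                  ⊕{stop,ack} vs &{stop,ack}  ✓ labels match
                    • stop:
                      Z vs Z  ✓
                    • ack:
                      end vs end  ✓
                • stop:
                  &{ack,data,done} vs ⊕{ack,data,done}  ✓ labels match
                    • ack:
                      Z vs Z  ✓
                    • data:
                      Z vs Z  ✓
                    • done:
                      Z vs Z  ✓
            • done:
              &{done,more,ok} vs ⊕{done,more,ok}  ✓ labels match
                • done:
                  ?Bool vs !Bool  ✓
                    Z vs Z  ✓
                • more:
                  ?Int vs !Int  ✓
                    end vs end  ✓
                • ok:
                  ⊕{ok,retry} vs &{ok,retry}  ✓ labels match
                    • ok:
                      Z vs Z  ✓
                    • retry:
                      Z vs Z  ✓

YES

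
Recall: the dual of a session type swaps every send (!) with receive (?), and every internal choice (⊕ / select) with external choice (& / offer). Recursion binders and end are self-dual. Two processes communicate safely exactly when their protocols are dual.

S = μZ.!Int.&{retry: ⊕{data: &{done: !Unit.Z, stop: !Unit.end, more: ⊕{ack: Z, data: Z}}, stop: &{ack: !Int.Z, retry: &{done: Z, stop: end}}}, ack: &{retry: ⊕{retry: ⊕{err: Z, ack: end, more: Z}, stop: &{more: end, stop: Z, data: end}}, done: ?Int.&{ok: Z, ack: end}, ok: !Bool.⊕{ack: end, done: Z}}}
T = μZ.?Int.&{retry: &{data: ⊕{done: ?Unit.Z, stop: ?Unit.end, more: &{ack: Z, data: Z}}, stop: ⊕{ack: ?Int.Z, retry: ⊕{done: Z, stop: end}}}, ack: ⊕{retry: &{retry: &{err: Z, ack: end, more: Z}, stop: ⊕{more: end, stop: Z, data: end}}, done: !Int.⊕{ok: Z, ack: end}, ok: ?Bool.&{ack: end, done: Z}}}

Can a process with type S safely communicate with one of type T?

μZ vs μZ  ✓ (μ self-dual)
  !Int vs ?Int  ✓
    &{retry,ack} vs &{retry,ack}  ✗ choice polarity not flipped — not dual

NO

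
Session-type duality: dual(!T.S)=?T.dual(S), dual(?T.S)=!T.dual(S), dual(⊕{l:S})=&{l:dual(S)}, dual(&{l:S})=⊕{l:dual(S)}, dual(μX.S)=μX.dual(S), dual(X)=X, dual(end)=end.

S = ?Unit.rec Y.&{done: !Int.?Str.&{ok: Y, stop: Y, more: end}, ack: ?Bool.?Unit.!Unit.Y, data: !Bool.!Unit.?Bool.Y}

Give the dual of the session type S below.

?Unit ↦ !Unit
  rec Y ↦ rec Y  (μ self-dual)
    &{done,ack,data} ↦ +{done,ack,data}  (external→internal)
      • done:
        !Int ↦ ?Int
          ?Str ↦ !Str
            &{ok,stop,more} ↦ +{ok,stop,more}  (external→internal)
              • ok:
                dual(Y) = Y
              • stop:
                dual(Y) = Y
              • more:
                dual(end) = end
      • ack:
        ?Bool ↦ !Bool
          ?Unit ↦ !Unit
            !Unit ↦ ?Unit
              dual(Y) = Y
      • data:
        !Bool ↦ ?Bool
          !Unit ↦ ?Unit
            ?Bool ↦ !Bool
              dual(Y) = Y

!Unit.rec Y.+{done: ?Int.!Str.+{ok: Y, stop: Y, more: end}, ack: !Bool.!Unit.?Unit.Y, data: ?Bool.?Unit.!Bool.Y}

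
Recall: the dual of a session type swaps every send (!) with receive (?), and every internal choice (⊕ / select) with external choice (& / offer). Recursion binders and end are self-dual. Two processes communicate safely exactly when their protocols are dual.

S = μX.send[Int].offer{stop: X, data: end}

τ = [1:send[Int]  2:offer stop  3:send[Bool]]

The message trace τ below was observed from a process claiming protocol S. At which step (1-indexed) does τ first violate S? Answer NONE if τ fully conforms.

@1 send[Int]  ok  cont: offer{stop: μX.…, data: end}
@2 offer stop  ok  cont: μX.…
@3 got send[Bool], protocol expects send[Int]  ✗

3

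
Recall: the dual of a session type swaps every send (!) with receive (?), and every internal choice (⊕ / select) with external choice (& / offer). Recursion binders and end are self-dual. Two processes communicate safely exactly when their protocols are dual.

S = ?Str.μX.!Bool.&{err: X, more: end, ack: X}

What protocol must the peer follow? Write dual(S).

!Str.μX.?Bool.⊕{err: X, more: end, ack: X}

?Str = !Str
  μX = μX  (μ self-dual)
    !Bool = ?Bool
      &{err,more,ack} = ⊕{err,more,ack}  (external→internal)
        [err]
          X ↦ X
        [more]
          end ↦ end
        [ack]
          X ↦ X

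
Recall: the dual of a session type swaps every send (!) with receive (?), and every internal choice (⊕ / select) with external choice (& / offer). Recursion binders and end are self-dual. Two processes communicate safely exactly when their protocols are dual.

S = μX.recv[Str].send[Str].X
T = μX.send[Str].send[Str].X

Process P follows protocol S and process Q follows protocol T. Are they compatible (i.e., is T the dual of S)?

μX | μX  ✓ (binder kept)
  recv[Str] | send[Str]  ✓
    send[Str] | send[Str]  ✗ same direction on both sides — not dual

NO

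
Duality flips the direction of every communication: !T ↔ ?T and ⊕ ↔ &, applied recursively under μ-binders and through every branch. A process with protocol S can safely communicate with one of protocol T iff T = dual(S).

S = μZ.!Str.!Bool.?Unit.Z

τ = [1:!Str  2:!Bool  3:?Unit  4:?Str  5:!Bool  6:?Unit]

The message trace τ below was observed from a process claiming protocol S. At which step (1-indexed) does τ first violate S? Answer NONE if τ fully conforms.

4

step 1: !Str  ✓  residual = !Bool.?Unit.μZ.…
step 2: !Bool  ✓  residual = ?Unit.μZ.…
step 3: ?Unit  ✓  residual = μZ.…
step 4: got ?Str, protocol expects !Str  ✗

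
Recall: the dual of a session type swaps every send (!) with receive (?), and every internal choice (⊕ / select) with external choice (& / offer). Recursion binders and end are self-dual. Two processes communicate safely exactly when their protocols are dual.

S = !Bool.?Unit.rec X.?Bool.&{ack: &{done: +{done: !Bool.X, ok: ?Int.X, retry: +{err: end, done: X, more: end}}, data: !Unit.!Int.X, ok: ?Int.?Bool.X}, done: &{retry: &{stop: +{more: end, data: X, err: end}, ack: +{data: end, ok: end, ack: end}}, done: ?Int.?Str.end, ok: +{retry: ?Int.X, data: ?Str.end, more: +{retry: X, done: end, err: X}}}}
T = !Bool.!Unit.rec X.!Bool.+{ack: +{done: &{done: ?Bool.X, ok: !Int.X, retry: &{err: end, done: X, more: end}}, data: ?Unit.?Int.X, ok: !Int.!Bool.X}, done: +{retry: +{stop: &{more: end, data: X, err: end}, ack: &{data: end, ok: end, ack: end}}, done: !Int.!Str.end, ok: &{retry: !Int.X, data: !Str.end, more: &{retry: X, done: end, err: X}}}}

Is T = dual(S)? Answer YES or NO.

!Bool | !Bool  ✗ same direction on both sides — not dual

NO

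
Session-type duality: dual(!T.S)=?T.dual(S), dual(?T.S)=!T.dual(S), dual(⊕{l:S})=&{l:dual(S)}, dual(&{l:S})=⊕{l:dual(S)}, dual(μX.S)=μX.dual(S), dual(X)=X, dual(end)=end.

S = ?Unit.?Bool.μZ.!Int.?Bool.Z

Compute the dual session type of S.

?Unit → !Unit
  ?Bool → !Bool
    μZ → μZ  (binder kept)
      !Int → ?Int
        ?Bool → !Bool
          Z ↦ Z

!Unit.!Bool.μZ.?Int.!Bool.Z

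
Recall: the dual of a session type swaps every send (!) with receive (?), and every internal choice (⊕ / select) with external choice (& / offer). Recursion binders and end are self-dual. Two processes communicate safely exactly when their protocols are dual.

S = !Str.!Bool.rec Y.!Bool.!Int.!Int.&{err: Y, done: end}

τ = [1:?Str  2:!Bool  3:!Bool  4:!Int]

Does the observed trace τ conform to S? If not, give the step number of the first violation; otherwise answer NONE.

@1 got ?Str, protocol expects !Str  ✗

1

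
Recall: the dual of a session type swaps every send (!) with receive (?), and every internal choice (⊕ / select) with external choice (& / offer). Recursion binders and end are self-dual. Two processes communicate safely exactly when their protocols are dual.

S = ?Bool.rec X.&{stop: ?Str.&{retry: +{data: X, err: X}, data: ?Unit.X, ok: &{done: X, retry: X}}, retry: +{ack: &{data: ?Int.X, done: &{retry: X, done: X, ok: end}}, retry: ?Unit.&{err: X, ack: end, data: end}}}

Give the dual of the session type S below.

!Bool.rec X.+{stop: !Str.+{retry: &{data: X, err: X}, data: !Unit.X, ok: +{done: X, retry: X}}, retry: &{ack: +{data: !Int.X, done: +{retry: X, done: X, ok: end}}, retry: !Unit.+{err: X, ack: end, data: end}}}

?Bool → !Bool
  rec X → rec X  (μ self-dual)
    &{stop,retry} → +{stop,retry}  (&→⊕)
      case stop:
        ?Str → !Str
          &{retry,data,ok} → +{retry,data,ok}  (&→⊕)
            case retry:
              +{data,err} → &{data,err}  (⊕→&)
                case data:
                  X ↦ X
                case err:
                  X ↦ X
            case data:
              ?Unit → !Unit
                X ↦ X
            case ok:
              &{done,retry} → +{done,retry}  (&→⊕)
                case done:
                  X ↦ X
                case retry:
                  X ↦ X
      case retry:
        +{ack,retry} → &{ack,retry}  (⊕→&)
          case ack:
            &{data,done} → +{data,done}  (&→⊕)
              case data:
                ?Int → !Int
                  X ↦ X
              case done:
                &{retry,done,ok} → +{retry,done,ok}  (&→⊕)
                  case retry:
                    X ↦ X
                  case done:
                    X ↦ X
                  case ok:
                    end ↦ end
          case retry:
            ?Unit → !Unit
              &{err,ack,data} → +{err,ack,data}  (&→⊕)
                case err:
                  X ↦ X
                case ack:
                  end ↦ end
                case data:
                  end ↦ end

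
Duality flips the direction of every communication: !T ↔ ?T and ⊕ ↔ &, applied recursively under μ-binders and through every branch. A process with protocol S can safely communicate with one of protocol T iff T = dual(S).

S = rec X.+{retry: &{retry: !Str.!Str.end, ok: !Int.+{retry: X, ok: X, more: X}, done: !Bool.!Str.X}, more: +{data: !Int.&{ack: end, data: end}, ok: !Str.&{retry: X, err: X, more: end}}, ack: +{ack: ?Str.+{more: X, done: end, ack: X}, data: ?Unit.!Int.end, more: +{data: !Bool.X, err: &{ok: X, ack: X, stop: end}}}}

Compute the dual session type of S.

rec X.&{retry: +{retry: ?Str.?Str.end, ok: ?Int.&{retry: X, ok: X, more: X}, done: ?Bool.?Str.X}, more: &{data: ?Int.+{ack: end, data: end}, ok: ?Str.+{retry: X, err: X, more: end}}, ack: &{ack: !Str.&{more: X, done: end, ack: X}, data: !Unit.?Int.end, more: &{data: ?Bool.X, err: +{ok: X, ack: X, stop: end}}}}

rec X = rec X  (rec unchanged)
  +{retry,more,ack} = &{retry,more,ack}  (internal→external)
    [retry]
      &{retry,ok,done} = +{retry,ok,done}  (offer→select)
        [retry]
          !Str = ?Str
            !Str = ?Str
              end ↦ end
        [ok]
          !Int = ?Int
            +{retry,ok,more} = &{retry,ok,more}  (internal→external)
              [retry]
                X ↦ X
              [ok]
                X ↦ X
              [more]
                X ↦ X
        [done]
          !Bool = ?Bool
            !Str = ?Str
              X ↦ X
    [more]
      +{data,ok} = &{data,ok}  (internal→external)
        [data]
          !Int = ?Int
            &{ack,data} = +{ack,data}  (offer→select)
              [ack]
                end ↦ end
              [data]
                end ↦ end
        [ok]
          !Str = ?Str
            &{retry,err,more} = +{retry,err,more}  (offer→select)
              [retry]
                X ↦ X
              [err]
                X ↦ X
              [more]
                end ↦ end
    [ack]
      +{ack,data,more} = &{ack,data,more}  (internal→external)
        [ack]
          ?Str = !Str
            +{more,done,ack} = &{more,done,ack}  (internal→external)
              [more]
                X ↦ X
              [done]
                end ↦ end
              [ack]
                X ↦ X
        [data]
          ?Unit = !Unit
            !Int = ?Int
              end ↦ end
        [more]
          +{data,err} = &{data,err}  (internal→external)
            [data]
              !Bool = ?Bool
                X ↦ X
            [err]
              &{ok,ack,stop} = +{ok,ack,stop}  (offer→select)
                [ok]
                  X ↦ X
                [ack]
                  X ↦ X
                [stop]
                  end ↦ end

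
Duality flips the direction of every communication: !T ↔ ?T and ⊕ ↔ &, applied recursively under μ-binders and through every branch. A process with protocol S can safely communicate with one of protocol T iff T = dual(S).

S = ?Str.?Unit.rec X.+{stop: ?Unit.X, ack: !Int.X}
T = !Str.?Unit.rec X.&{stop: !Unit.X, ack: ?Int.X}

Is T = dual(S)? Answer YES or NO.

NO

?Str | !Str  ok
  ?Unit | ?Unit  ✗ same direction on both sides — not dual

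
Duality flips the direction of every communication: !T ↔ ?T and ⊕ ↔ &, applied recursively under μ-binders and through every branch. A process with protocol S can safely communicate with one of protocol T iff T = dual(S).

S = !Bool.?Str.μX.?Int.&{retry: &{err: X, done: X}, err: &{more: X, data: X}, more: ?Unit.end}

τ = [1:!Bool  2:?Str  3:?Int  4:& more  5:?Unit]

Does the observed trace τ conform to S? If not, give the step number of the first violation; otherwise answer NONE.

NONE

step 1: !Bool  ✓  residual = ?Str.μX.…
step 2: ?Str  ✓  residual = μX.…
step 3: ?Int  ✓  residual = &{retry: &{err: μX.…, done: μX.…}, err: &{more: μX.…, data: μX.…}, more: ?Unit.end}
step 4: & more  ✓  residual = ?Unit.end
step 5: ?Unit  ✓  residual = end
τ conforms to S (length 5)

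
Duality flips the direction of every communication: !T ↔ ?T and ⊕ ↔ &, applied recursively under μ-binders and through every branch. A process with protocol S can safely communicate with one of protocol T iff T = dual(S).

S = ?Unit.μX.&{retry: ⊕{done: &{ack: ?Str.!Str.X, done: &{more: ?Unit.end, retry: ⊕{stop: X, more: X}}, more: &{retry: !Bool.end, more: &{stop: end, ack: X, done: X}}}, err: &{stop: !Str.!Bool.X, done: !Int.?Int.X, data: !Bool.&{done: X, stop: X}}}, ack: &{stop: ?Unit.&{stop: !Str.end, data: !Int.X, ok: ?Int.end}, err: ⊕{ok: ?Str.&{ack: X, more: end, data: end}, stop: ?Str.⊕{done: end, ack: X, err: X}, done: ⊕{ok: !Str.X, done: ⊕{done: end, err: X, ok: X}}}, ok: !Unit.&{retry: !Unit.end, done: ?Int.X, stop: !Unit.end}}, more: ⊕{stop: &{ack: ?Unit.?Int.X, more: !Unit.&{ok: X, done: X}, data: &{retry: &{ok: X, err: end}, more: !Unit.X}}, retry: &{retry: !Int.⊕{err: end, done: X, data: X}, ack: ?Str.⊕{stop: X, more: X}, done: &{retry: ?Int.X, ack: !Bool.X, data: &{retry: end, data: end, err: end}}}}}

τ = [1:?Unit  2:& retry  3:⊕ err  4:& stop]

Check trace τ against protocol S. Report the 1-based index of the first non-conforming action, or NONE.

[1] ?Unit  ✓  residual = μX.…
[2] & retry  ✓  residual = ⊕{done: &{ack: ?Str.!Str.μX.…, done: &{more: ?Unit.end, retry: ⊕{stop: μX.…, more: μX.…}}, more: &{retry: !Bool.end, more: &{stop: end, ack: μX.…, done: μX.…}}}, err: &{stop: !Str.!Bool.μX.…, done: !Int.?Int.μX.…, data: !Bool.&{done: μX.…, stop: μX.…}}}
[3] ⊕ err  ✓  residual = &{stop: !Str.!Bool.μX.…, done: !Int.?Int.μX.…, data: !Bool.&{done: μX.…, stop: μX.…}}
[4] & stop  ✓  residual = !Str.!Bool.μX.…
all 4 steps conform

NONE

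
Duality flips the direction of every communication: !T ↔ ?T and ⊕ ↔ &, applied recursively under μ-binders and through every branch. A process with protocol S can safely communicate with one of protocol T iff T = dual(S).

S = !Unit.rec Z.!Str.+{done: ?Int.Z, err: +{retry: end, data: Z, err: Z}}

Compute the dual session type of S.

!Unit = ?Unit
  rec Z = rec Z  (μ self-dual)
    !Str = ?Str
      +{done,err} = &{done,err}  (⊕→&)
        • done:
          ?Int = !Int
            dual(Z) = Z
        • err:
          +{retry,data,err} = &{retry,data,err}  (⊕→&)
            • retry:
              dual(end) = end
            • data:
              dual(Z) = Z
            • err:
              dual(Z) = Z

?Unit.rec Z.?Str.&{done: !Int.Z, err: &{retry: end, data: Z, err: Z}}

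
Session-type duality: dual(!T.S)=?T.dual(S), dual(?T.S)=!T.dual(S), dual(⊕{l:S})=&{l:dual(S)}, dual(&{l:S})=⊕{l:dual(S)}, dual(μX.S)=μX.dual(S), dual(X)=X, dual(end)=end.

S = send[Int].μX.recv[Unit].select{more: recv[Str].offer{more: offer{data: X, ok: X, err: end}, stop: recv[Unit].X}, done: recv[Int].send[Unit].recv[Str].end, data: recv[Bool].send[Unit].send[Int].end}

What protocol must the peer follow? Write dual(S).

recv[Int].μX.send[Unit].offer{more: send[Str].select{more: select{data: X, ok: X, err: end}, stop: send[Unit].X}, done: send[Int].recv[Unit].send[Str].end, data: send[Bool].recv[Unit].recv[Int].end}

send[Int] = recv[Int]
  μX = μX  (μ self-dual)
    recv[Unit] = send[Unit]
      select{more,done,data} = offer{more,done,data}  (select→offer)
        [more]
          recv[Str] = send[Str]
            offer{more,stop} = select{more,stop}  (external→internal)
              [more]
                offer{data,ok,err} = select{data,ok,err}  (external→internal)
                  [data]
                    X self-dual
                  [ok]
                    X self-dual
                  [err]
                    end self-dual
              [stop]
                recv[Unit] = send[Unit]
                  X self-dual
        [done]
          recv[Int] = send[Int]
            send[Unit] = recv[Unit]
              recv[Str] = send[Str]
                end self-dual
        [data]
          recv[Bool] = send[Bool]
            send[Unit] = recv[Unit]
              send[Int] = recv[Int]
                end self-dual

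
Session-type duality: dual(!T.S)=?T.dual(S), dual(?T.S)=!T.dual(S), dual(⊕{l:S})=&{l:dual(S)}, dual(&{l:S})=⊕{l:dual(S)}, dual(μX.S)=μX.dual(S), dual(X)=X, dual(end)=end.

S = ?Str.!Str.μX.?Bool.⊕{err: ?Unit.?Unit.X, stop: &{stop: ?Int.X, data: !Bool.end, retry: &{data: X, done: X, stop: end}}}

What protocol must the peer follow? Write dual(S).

?Str ↦ !Str
  !Str ↦ ?Str
    μX ↦ μX  (rec unchanged)
      ?Bool ↦ !Bool
        ⊕{err,stop} ↦ &{err,stop}  (select→offer)
          • err:
            ?Unit ↦ !Unit
              ?Unit ↦ !Unit
                dual(X) = X
          • stop:
            &{stop,data,retry} ↦ ⊕{stop,data,retry}  (&→⊕)
              • stop:
                ?Int ↦ !Int
                  dual(X) = X
              • data:
                !Bool ↦ ?Bool
                  dual(end) = end
              • retry:
                &{data,done,stop} ↦ ⊕{data,done,stop}  (&→⊕)
                  • data:
                    dual(X) = X
                  • done:
                    dual(X) = X
                  • stop:
                    dual(end) = end

!Str.?Str.μX.!Bool.&{err: !Unit.!Unit.X, stop: ⊕{stop: !Int.X, data: ?Bool.end, retry: ⊕{data: X, done: X, stop: end}}}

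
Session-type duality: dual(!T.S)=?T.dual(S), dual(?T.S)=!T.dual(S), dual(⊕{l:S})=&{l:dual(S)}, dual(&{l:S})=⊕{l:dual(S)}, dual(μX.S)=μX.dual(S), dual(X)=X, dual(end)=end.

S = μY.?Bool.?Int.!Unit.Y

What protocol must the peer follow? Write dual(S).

μY.!Bool.!Int.?Unit.Y

μY → μY  (rec unchanged)
  ?Bool → !Bool
    ?Int → !Int
      !Unit → ?Unit
        Y self-dual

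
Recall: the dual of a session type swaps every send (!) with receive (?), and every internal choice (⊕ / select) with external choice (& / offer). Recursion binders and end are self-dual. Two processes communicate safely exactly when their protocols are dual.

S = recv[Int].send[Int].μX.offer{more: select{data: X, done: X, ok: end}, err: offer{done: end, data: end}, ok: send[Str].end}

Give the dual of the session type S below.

send[Int].recv[Int].μX.select{more: offer{data: X, done: X, ok: end}, err: select{done: end, data: end}, ok: recv[Str].end}

recv[Int] ↦ send[Int]
  send[Int] ↦ recv[Int]
    μX ↦ μX  (μ self-dual)
      offer{more,err,ok} ↦ select{more,err,ok}  (&→⊕)
        case more:
          select{data,done,ok} ↦ offer{data,done,ok}  (⊕→&)
            case data:
              X ↦ X
            case done:
              X ↦ X
            case ok:
              end ↦ end
        case err:
          offer{done,data} ↦ select{done,data}  (&→⊕)
            case done:
              end ↦ end
            case data:
              end ↦ end
        case ok:
          send[Str] ↦ recv[Str]
            end ↦ end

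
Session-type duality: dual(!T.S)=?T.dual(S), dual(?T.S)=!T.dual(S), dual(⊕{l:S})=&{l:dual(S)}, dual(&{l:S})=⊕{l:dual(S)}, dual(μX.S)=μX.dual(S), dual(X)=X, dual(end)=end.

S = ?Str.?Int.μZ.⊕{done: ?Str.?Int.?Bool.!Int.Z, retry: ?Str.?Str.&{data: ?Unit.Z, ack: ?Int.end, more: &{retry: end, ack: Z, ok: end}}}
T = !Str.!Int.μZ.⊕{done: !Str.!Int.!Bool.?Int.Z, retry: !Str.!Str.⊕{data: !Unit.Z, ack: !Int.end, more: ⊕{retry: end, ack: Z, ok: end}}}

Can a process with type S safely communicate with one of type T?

NO

?Str ‖ !Str  ok
  ?Int ‖ !Int  ok
    μZ ‖ μZ  ok (rec unchanged)
      ⊕{done,retry} ‖ ⊕{done,retry}  ✗ choice polarity not flipped — not dual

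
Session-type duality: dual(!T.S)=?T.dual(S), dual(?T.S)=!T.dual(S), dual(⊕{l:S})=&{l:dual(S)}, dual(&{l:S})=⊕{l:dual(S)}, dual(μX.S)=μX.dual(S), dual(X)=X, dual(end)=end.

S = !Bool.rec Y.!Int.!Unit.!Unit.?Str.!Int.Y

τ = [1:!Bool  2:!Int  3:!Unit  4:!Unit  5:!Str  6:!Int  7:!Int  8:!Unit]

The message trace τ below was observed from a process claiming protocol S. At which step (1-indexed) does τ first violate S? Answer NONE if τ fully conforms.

step 1: !Bool  match  state: rec Y.…
step 2: !Int  match  state: !Unit.!Unit.?Str.!Int.rec Y.…
step 3: !Unit  match  state: !Unit.?Str.!Int.rec Y.…
step 4: !Unit  match  state: ?Str.!Int.rec Y.…
step 5: got !Str, protocol expects ?Str  ✗

5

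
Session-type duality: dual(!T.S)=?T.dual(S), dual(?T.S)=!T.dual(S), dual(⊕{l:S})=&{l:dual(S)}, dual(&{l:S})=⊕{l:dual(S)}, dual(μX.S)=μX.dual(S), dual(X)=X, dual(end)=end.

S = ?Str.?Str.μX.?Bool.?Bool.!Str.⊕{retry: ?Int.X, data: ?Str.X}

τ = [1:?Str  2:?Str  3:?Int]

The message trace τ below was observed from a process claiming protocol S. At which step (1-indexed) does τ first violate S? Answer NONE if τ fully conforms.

[1] ?Str  match  residual = ?Str.μX.…
[2] ?Str  match  residual = μX.…
[3] got ?Int, protocol expects ?Bool  ✗

3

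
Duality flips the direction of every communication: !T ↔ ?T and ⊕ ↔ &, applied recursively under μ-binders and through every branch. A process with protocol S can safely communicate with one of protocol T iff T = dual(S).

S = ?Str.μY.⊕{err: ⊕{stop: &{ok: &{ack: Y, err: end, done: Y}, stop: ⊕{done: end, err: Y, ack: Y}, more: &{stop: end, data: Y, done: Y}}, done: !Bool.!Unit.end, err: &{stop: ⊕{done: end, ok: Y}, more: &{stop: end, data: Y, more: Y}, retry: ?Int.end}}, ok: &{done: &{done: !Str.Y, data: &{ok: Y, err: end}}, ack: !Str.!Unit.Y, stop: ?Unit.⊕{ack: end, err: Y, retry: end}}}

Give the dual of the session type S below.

!Str.μY.&{err: &{stop: ⊕{ok: ⊕{ack: Y, err: end, done: Y}, stop: &{done: end, err: Y, ack: Y}, more: ⊕{stop: end, data: Y, done: Y}}, done: ?Bool.?Unit.end, err: ⊕{stop: &{done: end, ok: Y}, more: ⊕{stop: end, data: Y, more: Y}, retry: !Int.end}}, ok: ⊕{done: ⊕{done: ?Str.Y, data: ⊕{ok: Y, err: end}}, ack: ?Str.?Unit.Y, stop: !Unit.&{ack: end, err: Y, retry: end}}}

?Str ↦ !Str
  μY ↦ μY  (binder kept)
    ⊕{err,ok} ↦ &{err,ok}  (internal→external)
      • err:
        ⊕{stop,done,err} ↦ &{stop,done,err}  (internal→external)
          • stop:
            &{ok,stop,more} ↦ ⊕{ok,stop,more}  (external→internal)
              • ok:
                &{ack,err,done} ↦ ⊕{ack,err,done}  (external→internal)
                  • ack:
                    dual(Y) = Y
                  • err:
                    dual(end) = end
                  • done:
                    dual(Y) = Y
              • stop:
                ⊕{done,err,ack} ↦ &{done,err,ack}  (internal→external)
                  • done:
                    dual(end) = end
                  • err:
                    dual(Y) = Y
                  • ack:
                    dual(Y) = Y
              • more:
                &{stop,data,done} ↦ ⊕{stop,data,done}  (external→internal)
                  • stop:
                    dual(end) = end
                  • data:
                    dual(Y) = Y
                  • done:
                    dual(Y) = Y
          • done:
            !Bool ↦ ?Bool
              !Unit ↦ ?Unit
                dual(end) = end
          • err:
            &{stop,more,retry} ↦ ⊕{stop,more,retry}  (external→internal)
              • stop:
                ⊕{done,ok} ↦ &{done,ok}  (internal→external)
                  • done:
                    dual(end) = end
                  • ok:
                    dual(Y) = Y
              • more:
                &{stop,data,more} ↦ ⊕{stop,data,more}  (external→internal)
                  • stop:
                    dual(end) = end
                  • data:
                    dual(Y) = Y
                  • more:
                    dual(Y) = Y
              • retry:
                ?Int ↦ !Int
                  dual(end) = end
      • ok:
        &{done,ack,stop} ↦ ⊕{done,ack,stop}  (external→internal)
          • done:
            &{done,data} ↦ ⊕{done,data}  (external→internal)
              • done:
                !Str ↦ ?Str
                  dual(Y) = Y
              • data:
                &{ok,err} ↦ ⊕{ok,err}  (external→internal)
                  • ok:
                    dual(Y) = Y
                  • err:
                    dual(end) = end
          • ack:
            !Str ↦ ?Str
              !Unit ↦ ?Unit
                dual(Y) = Y
          • stop:
            ?Unit ↦ !Unit
              ⊕{ack,err,retry} ↦ &{ack,err,retry}  (internal→external)
                • ack:
                  dual(end) = end
                • err:
                  dual(Y) = Y
                • retry:
                  dual(end) = end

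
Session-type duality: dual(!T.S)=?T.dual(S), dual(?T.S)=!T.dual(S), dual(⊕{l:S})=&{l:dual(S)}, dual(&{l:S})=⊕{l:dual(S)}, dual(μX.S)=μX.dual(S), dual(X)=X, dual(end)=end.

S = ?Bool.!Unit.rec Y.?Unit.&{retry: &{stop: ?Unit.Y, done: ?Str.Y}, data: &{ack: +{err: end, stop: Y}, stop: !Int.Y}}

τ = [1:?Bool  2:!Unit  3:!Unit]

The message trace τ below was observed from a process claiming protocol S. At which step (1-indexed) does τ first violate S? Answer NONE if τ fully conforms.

@1 ?Bool  ✓  now at !Unit.rec Y.…
@2 !Unit  ✓  now at rec Y.…
@3 got !Unit, protocol expects ?Unit  ✗

3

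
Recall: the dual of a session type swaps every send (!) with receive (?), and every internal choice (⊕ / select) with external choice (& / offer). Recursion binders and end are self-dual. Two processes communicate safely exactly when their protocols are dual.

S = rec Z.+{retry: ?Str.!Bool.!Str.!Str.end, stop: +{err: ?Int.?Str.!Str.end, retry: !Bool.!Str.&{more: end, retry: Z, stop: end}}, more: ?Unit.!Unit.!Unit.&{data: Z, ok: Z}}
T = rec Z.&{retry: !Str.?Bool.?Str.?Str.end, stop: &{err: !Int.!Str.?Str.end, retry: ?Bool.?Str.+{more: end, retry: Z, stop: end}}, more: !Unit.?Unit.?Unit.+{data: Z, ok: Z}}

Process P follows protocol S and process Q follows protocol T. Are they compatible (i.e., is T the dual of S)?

rec Z vs rec Z  ok (μ self-dual)
  +{retry,stop,more} vs &{retry,stop,more}  ok labels match
    case retry:
      ?Str vs !Str  ok
        !Bool vs ?Bool  ok
          !Str vs ?Str  ok
            !Str vs ?Str  ok
              end vs end  ok
    case stop:
      +{err,retry} vs &{err,retry}  ok labels match
        case err:
          ?Int vs !Int  ok
            ?Str vs !Str  ok
              !Str vs ?Str  ok
                end vs end  ok
        case retry:
          !Bool vs ?Bool  ok
            !Str vs ?Str  ok
              &{more,retry,stop} vs +{more,retry,stop}  ok labels match
                case more:
                  end vs end  ok
                case retry:
                  Z vs Z  ok
                case stop:
                  end vs end  ok
    case more:
      ?Unit vs !Unit  ok
        !Unit vs ?Unit  ok
          !Unit vs ?Unit  ok
            &{data,ok} vs +{data,ok}  ok labels match
              case data:
                Z vs Z  ok
              case ok:
                Z vs Z  ok

YES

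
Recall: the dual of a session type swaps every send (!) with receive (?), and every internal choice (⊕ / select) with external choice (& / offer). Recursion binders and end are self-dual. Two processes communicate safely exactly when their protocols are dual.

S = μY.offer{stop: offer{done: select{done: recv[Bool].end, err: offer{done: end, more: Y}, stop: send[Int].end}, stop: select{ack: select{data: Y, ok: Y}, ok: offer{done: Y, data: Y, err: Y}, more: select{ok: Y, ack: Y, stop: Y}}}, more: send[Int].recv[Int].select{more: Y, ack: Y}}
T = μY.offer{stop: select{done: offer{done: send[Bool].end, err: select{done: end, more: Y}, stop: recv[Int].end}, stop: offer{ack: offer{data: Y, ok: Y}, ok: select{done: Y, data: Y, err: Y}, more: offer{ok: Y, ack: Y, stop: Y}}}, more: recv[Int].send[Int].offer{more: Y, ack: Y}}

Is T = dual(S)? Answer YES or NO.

NO

μY | μY  ok (rec unchanged)
  offer{stop,more} | offer{stop,more}  ✗ choice polarity not flipped — not dual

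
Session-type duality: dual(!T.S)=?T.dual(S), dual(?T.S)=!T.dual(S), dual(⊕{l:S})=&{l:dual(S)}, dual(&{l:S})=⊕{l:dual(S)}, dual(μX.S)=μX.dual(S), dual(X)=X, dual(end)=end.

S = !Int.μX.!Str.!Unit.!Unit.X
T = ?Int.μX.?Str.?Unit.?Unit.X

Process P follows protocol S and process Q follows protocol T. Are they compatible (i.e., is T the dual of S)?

!Int vs ?Int  ✓
  μX vs μX  ✓ (binder kept)
    !Str vs ?Str  ✓
      !Unit vs ?Unit  ✓
        !Unit vs ?Unit  ✓
          X vs X  ✓

YES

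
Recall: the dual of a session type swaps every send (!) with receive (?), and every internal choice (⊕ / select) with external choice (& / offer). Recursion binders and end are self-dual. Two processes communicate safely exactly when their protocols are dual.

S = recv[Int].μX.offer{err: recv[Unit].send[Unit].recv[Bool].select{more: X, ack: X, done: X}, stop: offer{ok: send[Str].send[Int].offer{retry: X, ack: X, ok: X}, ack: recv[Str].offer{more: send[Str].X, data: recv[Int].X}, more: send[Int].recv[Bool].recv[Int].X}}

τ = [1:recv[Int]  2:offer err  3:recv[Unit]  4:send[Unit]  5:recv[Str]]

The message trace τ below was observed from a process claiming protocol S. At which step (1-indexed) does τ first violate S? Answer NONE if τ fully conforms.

5

[1] recv[Int]  match  now at μX.…
[2] offer err  match  now at recv[Unit].send[Unit].recv[Bool].select{more: μX.…, ack: μX.…, done: μX.…}
[3] recv[Unit]  match  now at send[Unit].recv[Bool].select{more: μX.…, ack: μX.…, done: μX.…}
[4] send[Unit]  match  now at recv[Bool].select{more: μX.…, ack: μX.…, done: μX.…}
[5] got recv[Str], protocol expects recv[Bool]  ✗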